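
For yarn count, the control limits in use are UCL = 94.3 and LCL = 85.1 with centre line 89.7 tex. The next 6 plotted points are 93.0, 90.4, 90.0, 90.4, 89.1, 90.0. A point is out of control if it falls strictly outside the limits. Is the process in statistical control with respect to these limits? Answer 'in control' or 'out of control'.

in control

All 6 points lie within [85.1, 94.3].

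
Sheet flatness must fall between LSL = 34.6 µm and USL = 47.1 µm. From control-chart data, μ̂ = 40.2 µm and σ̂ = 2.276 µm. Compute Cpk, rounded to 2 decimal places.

0.82

Cpu = (USL − μ̂) / (3σ̂) = (47.1 − 40.2) / (3 × 2.276) = 1.0105; Cpl = (μ̂ − LSL) / (3σ̂) = (40.2 − 34.6) / (3 × 2.276) = 0.8202; Cpk = min(Cpu, Cpl) = 0.8202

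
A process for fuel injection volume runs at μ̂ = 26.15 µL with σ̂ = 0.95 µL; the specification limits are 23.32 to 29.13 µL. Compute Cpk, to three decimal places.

0.993

Cpu = (USL − μ̂) / (3σ̂) = (29.13 − 26.15) / (3 × 0.95) = 1.0456; Cpl = (μ̂ − LSL) / (3σ̂) = (26.15 − 23.32) / (3 × 0.95) = 0.9930; Cpk = min(Cpu, Cpl) = 0.9930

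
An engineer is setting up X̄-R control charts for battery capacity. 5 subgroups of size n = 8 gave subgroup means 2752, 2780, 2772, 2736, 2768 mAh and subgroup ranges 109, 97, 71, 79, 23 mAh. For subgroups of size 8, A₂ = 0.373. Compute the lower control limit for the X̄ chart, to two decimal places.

2733.33

X̄̄ = (2752 + 2780 + 2772 + 2736 + 2768) / 5 = 13808.0000 / 5 = 2761.6000
R̄ = (109 + 97 + 71 + 79 + 23) / 5 = 379.0000 / 5 = 75.8000
LCL = X̄̄ − A₂·R̄ = 2761.6000 − 0.373 × 75.8000 = 2733.3266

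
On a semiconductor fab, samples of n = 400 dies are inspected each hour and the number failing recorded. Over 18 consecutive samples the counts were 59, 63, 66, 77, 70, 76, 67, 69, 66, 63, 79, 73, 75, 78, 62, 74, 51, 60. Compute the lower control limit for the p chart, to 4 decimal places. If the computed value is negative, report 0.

0.1141

p̄ = Σdᵢ / (k·n) = 1228 / (18 × 400) = 0.17056
LCL = p̄ − 3·√(p̄(1−p̄)/n) = 0.17056 − 3 × 0.01881 = 0.11414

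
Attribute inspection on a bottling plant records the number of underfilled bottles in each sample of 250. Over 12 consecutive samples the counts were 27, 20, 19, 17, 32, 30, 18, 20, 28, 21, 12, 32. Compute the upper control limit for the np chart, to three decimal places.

p̄ = Σdᵢ / (k·n) = 276 / (12 × 250) = 0.09200
UCL = np̄ + 3·√(np̄(1−p̄)) = 23.0000 + 3 × √(23.0000×0.90800) = 23.0000 + 3 × 4.5699 = 36.7097

36.710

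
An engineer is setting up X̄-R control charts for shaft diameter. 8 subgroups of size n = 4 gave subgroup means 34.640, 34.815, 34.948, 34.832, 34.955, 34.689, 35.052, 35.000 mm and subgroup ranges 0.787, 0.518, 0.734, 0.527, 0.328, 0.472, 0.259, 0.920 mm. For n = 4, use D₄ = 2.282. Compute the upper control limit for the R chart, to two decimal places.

R̄ = (0.787 + 0.518 + 0.734 + 0.527 + 0.328 + 0.472 + 0.259 + 0.920) / 8 = 4.5450 / 8 = 0.5681
UCL_R = D₄·R̄ = 2.282 × 0.5681 = 1.2965

1.30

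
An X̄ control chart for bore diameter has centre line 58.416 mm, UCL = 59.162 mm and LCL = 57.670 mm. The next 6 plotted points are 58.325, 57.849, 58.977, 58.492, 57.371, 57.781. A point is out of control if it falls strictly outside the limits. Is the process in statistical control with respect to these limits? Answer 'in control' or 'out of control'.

out of control

Compare each point to [57.670, 59.162]: sample 5 = 57.371 < LCL.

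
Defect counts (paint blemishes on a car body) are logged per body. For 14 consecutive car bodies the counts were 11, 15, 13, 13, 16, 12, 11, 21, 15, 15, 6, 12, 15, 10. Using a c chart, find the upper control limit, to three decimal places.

c̄ = (11 + 15 + 13 + 13 + 16 + 12 + 11 + 21 + 15 + 15 + 6 + 12 + 15 + 10) / 14 = 185 / 14 = 13.2143
UCL = c̄ + 3√c̄ = 13.2143 + 3 × √13.2143 = 13.2143 + 3 × 3.6351 = 24.1197

24.120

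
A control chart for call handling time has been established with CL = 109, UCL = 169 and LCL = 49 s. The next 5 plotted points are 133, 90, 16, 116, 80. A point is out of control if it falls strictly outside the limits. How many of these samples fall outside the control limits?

1

Compare each point to [49, 169]: sample 3 = 16 < LCL.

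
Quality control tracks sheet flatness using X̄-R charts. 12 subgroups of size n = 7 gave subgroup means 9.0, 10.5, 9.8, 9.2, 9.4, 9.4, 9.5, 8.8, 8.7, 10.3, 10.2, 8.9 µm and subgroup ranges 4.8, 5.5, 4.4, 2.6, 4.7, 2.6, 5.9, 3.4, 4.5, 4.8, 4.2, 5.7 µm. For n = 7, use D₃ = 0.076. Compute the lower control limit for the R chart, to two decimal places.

0.34

R̄ = (4.8 + 5.5 + 4.4 + 2.6 + 4.7 + 2.6 + 5.9 + 3.4 + 4.5 + 4.8 + 4.2 + 5.7) / 12 = 53.1000 / 12 = 4.4250
LCL_R = D₃·R̄ = 0.076 × 4.4250 = 0.3363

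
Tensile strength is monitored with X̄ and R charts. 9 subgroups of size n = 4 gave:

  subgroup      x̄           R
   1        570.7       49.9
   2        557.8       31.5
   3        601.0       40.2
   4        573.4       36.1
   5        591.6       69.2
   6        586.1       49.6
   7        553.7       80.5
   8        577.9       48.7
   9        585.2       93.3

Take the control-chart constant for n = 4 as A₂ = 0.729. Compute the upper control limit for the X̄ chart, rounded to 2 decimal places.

617.91

X̄̄ = (570.7 + 557.8 + 601.0 + 573.4 + 591.6 + 586.1 + 553.7 + 577.9 + 585.2) / 9 = 5197.4000 / 9 = 577.4889
R̄ = (49.9 + 31.5 + 40.2 + 36.1 + 69.2 + 49.6 + 80.5 + 48.7 + 93.3) / 9 = 499.0000 / 9 = 55.4444
UCL = X̄̄ + A₂·R̄ = 577.4889 + 0.729 × 55.4444 = 617.9079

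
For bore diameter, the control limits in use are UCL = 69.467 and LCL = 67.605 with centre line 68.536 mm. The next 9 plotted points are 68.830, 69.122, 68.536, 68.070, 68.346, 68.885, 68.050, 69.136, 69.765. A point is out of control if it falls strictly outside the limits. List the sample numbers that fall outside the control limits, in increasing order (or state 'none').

9

Compare each point to [67.605, 69.467]: sample 9 = 69.765 > UCL.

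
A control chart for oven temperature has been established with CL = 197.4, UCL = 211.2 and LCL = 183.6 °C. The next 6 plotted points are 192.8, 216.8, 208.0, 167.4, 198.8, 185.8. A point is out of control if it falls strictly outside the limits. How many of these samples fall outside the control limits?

2

Compare each point to [183.6, 211.2]: sample 2 = 216.8 > UCL; sample 4 = 167.4 < LCL.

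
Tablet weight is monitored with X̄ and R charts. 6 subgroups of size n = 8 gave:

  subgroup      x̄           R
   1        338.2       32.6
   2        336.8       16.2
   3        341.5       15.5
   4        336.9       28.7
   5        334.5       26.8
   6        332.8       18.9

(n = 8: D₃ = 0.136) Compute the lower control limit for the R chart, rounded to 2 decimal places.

R̄ = (32.6 + 16.2 + 15.5 + 28.7 + 26.8 + 18.9) / 6 = 138.7000 / 6 = 23.1167
LCL_R = D₃·R̄ = 0.136 × 23.1167 = 3.1439

3.14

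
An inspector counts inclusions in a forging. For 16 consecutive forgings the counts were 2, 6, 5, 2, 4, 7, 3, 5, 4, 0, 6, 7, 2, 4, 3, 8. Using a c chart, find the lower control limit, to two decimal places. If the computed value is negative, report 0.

0.00

c̄ = (2 + 6 + 5 + 2 + 4 + 7 + 3 + 5 + 4 + 0 + 6 + 7 + 2 + 4 + 3 + 8) / 16 = 68 / 16 = 4.2500
LCL = c̄ − 3√c̄ = 4.2500 − 3 × 2.0616 = -1.9347 → 0 (cannot be negative)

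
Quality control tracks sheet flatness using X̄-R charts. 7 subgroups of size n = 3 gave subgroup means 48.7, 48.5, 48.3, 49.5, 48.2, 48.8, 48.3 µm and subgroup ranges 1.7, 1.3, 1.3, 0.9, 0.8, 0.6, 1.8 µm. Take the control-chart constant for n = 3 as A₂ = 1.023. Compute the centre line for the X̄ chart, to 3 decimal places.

48.614

X̄̄ = (48.7 + 48.5 + 48.3 + 49.5 + 48.2 + 48.8 + 48.3) / 7 = 340.3000 / 7 = 48.6143
CL = X̄̄ = 48.6143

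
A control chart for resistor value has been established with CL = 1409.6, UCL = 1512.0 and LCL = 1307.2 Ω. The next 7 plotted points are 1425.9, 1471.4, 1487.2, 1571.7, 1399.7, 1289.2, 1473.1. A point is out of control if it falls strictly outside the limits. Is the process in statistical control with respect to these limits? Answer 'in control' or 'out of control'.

out of control

Compare each point to [1307.2, 1512.0]: sample 4 = 1571.7 > UCL; sample 6 = 1289.2 < LCL.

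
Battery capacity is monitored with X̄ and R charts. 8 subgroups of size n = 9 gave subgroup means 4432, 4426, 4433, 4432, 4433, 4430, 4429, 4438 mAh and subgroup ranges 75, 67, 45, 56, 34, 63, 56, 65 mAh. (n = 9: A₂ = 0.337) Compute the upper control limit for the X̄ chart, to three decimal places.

4451.045

X̄̄ = (4432 + 4426 + 4433 + 4432 + 4433 + 4430 + 4429 + 4438) / 8 = 35453.0000 / 8 = 4431.6250
R̄ = (75 + 67 + 45 + 56 + 34 + 63 + 56 + 65) / 8 = 461.0000 / 8 = 57.6250
UCL = X̄̄ + A₂·R̄ = 4431.6250 + 0.337 × 57.6250 = 4451.0446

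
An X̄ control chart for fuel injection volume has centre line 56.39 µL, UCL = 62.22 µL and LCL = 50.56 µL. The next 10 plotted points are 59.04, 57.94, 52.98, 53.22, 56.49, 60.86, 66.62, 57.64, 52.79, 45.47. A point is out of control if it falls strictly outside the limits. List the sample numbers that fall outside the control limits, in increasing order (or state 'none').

Compare each point to [50.56, 62.22]: sample 7 = 66.62 > UCL; sample 10 = 45.47 < LCL.

7, 10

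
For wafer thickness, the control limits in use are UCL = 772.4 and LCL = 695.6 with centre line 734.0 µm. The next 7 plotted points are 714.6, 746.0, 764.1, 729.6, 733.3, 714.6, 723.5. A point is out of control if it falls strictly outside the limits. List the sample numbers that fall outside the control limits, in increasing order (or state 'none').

All 7 points lie within [695.6, 772.4].

none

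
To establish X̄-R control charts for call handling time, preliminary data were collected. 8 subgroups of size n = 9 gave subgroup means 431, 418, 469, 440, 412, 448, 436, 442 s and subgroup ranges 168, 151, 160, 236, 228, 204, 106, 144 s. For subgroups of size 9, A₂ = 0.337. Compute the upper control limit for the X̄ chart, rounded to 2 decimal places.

X̄̄ = (431 + 418 + 469 + 440 + 412 + 448 + 436 + 442) / 8 = 3496.0000 / 8 = 437.0000
R̄ = (168 + 151 + 160 + 236 + 228 + 204 + 106 + 144) / 8 = 1397.0000 / 8 = 174.6250
UCL = X̄̄ + A₂·R̄ = 437.0000 + 0.337 × 174.6250 = 495.8486

495.85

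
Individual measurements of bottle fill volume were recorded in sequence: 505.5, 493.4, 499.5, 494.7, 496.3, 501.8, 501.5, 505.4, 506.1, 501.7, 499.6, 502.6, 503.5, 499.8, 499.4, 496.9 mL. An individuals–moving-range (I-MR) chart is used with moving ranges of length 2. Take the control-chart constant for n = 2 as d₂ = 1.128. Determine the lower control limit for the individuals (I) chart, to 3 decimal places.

491.261

X̄ = (505.5 + 493.4 + 499.5 + 494.7 + 496.3 + 501.8 + 501.5 + 505.4 + 506.1 + 501.7 + 499.6 + 502.6 + 503.5 + 499.8 + 499.4 + 496.9) / 16 = 500.4812
Moving ranges: 12.1, 6.1, 4.8, 1.6, 5.5, 0.3, 3.9, 0.7, 4.4, 2.1, 3.0, 0.9, 3.7, 0.4, 2.5; M̄R̄ = 52.0000 / 15 = 3.4667
LCL = X̄ − 3·M̄R̄/d₂ = 500.4812 − 3 × 3.4667 / 1.128 = 491.2614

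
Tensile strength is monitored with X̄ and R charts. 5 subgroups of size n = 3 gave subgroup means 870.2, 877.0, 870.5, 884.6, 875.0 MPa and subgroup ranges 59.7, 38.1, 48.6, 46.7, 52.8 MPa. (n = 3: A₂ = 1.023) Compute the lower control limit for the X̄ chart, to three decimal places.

825.149

X̄̄ = (870.2 + 877.0 + 870.5 + 884.6 + 875.0) / 5 = 4377.3000 / 5 = 875.4600
R̄ = (59.7 + 38.1 + 48.6 + 46.7 + 52.8) / 5 = 245.9000 / 5 = 49.1800
LCL = X̄̄ − A₂·R̄ = 875.4600 − 1.023 × 49.1800 = 825.1489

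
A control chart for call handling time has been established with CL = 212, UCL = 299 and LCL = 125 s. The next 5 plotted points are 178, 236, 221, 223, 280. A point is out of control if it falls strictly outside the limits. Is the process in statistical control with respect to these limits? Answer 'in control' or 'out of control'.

in control

All 5 points lie within [125, 299].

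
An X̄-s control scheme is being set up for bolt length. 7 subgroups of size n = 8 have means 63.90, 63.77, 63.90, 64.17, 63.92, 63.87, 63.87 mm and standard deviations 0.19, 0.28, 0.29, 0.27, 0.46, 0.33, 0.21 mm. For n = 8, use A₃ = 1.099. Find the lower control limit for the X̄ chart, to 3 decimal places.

63.596

X̄̄ = (63.90 + 63.77 + 63.90 + 64.17 + 63.92 + 63.87 + 63.87) / 7 = 63.9143
s̄ = (0.19 + 0.28 + 0.29 + 0.27 + 0.46 + 0.33 + 0.21) / 7 = 0.2900
LCL = X̄̄ − A₃·s̄ = 63.9143 − 1.099 × 0.2900 = 63.5956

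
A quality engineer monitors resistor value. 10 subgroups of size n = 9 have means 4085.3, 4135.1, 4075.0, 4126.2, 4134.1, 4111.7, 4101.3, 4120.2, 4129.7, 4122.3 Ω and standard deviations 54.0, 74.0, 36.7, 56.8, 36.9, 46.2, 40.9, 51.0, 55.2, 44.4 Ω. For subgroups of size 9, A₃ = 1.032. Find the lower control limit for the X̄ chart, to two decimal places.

X̄̄ = (4085.3 + 4135.1 + 4075.0 + 4126.2 + 4134.1 + 4111.7 + 4101.3 + 4120.2 + 4129.7 + 4122.3) / 10 = 4114.0900
s̄ = (54.0 + 74.0 + 36.7 + 56.8 + 36.9 + 46.2 + 40.9 + 51.0 + 55.2 + 44.4) / 10 = 49.6100
LCL = X̄̄ − A₃·s̄ = 4114.0900 − 1.032 × 49.6100 = 4062.8925

4062.89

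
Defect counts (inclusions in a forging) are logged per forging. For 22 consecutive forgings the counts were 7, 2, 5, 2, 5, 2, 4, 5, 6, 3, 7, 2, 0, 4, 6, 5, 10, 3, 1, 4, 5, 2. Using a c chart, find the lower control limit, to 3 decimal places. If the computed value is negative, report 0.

0.000

c̄ = (7 + 2 + 5 + 2 + 5 + 2 + 4 + 5 + 6 + 3 + 7 + 2 + 0 + 4 + 6 + 5 + 10 + 3 + 1 + 4 + 5 + 2) / 22 = 90 / 22 = 4.0909
LCL = c̄ − 3√c̄ = 4.0909 − 3 × 2.0226 = -1.9769 → 0 (cannot be negative)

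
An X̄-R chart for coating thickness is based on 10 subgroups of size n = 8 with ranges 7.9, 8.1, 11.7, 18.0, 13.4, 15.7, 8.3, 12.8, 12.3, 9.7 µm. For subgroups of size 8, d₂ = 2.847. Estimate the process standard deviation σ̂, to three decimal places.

4.141

R̄ = (7.9 + 8.1 + 11.7 + 18.0 + 13.4 + 15.7 + 8.3 + 12.8 + 12.3 + 9.7) / 10 = 11.7900
σ̂ = R̄ / d₂ = 11.7900 / 2.847 = 4.1412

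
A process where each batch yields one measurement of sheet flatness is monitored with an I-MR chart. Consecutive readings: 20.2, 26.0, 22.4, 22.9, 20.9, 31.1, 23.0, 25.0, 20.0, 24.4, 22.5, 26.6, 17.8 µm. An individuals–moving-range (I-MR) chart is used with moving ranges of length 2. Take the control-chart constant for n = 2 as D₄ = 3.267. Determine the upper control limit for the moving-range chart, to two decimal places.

15.35

Moving ranges: 5.8, 3.6, 0.5, 2.0, 10.2, 8.1, 2.0, 5.0, 4.4, 1.9, 4.1, 8.8; M̄R̄ = 56.4000 / 12 = 4.7000
UCL_MR = D₄·M̄R̄ = 3.267 × 4.7000 = 15.3549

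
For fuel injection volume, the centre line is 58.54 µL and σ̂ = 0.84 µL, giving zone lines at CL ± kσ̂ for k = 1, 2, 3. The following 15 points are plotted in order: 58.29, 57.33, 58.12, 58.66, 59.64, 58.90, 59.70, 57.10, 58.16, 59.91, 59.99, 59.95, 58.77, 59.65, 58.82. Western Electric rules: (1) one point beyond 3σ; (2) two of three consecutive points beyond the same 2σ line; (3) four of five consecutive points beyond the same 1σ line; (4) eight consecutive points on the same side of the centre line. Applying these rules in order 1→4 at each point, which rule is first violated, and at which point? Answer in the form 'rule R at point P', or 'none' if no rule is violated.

rule 3 at point 14

Zone of each point (C = within 1σ̂, B = 1σ̂–2σ̂, A = 2σ̂–3σ̂, * = beyond 3σ̂; sign = side of CL): 1:-C, 2:-B, 3:-C, 4:+C, 5:+B, 6:+C, 7:+B, 8:-B, 9:-C, 10:+B, 11:+B, 12:+B, 13:+C, 14:+B, 15:+C
Rule 3 (four of five consecutive points beyond the same 1σ limit) is satisfied at point 14.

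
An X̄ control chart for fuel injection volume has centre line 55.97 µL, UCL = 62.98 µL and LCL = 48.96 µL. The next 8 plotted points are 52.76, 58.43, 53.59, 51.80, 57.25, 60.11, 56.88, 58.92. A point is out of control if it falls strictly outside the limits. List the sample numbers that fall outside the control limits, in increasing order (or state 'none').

none

All 8 points lie within [48.96, 62.98].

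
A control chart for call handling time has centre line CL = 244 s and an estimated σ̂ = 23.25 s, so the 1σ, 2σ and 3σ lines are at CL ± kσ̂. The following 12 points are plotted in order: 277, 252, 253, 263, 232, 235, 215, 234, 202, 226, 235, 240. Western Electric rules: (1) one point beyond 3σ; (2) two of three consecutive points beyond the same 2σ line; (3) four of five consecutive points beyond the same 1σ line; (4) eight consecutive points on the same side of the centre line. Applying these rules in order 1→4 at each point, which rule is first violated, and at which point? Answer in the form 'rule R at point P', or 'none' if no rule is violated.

rule 4 at point 12

Zone of each point (C = within 1σ̂, B = 1σ̂–2σ̂, A = 2σ̂–3σ̂, * = beyond 3σ̂; sign = side of CL): 1:+B, 2:+C, 3:+C, 4:+C, 5:-C, 6:-C, 7:-B, 8:-C, 9:-B, 10:-C, 11:-C, 12:-C
Rule 4 (eight consecutive points on the same side of the centre line) is satisfied at point 12.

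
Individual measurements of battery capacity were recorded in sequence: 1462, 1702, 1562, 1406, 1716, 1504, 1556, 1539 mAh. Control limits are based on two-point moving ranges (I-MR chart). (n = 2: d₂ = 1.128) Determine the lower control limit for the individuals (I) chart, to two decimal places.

X̄ = (1462 + 1702 + 1562 + 1406 + 1716 + 1504 + 1556 + 1539) / 8 = 1555.8750
Moving ranges: 240, 140, 156, 310, 212, 52, 17; M̄R̄ = 1127.0000 / 7 = 161.0000
LCL = X̄ − 3·M̄R̄/d₂ = 1555.8750 − 3 × 161.0000 / 1.128 = 1127.6835

1127.68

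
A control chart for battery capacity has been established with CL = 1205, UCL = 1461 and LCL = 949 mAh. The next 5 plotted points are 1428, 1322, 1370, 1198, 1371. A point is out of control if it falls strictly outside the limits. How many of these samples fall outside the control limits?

All 5 points lie within [949, 1461].

0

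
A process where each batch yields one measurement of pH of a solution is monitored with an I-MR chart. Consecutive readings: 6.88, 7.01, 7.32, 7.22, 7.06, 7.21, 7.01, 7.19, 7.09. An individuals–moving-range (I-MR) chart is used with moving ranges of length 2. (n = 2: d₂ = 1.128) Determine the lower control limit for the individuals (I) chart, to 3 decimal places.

6.668

X̄ = (6.88 + 7.01 + 7.32 + 7.22 + 7.06 + 7.21 + 7.01 + 7.19 + 7.09) / 9 = 7.1100
Moving ranges: 0.13, 0.31, 0.10, 0.16, 0.15, 0.20, 0.18, 0.10; M̄R̄ = 1.3300 / 8 = 0.1663
LCL = X̄ − 3·M̄R̄/d₂ = 7.1100 − 3 × 0.1663 / 1.128 = 6.6678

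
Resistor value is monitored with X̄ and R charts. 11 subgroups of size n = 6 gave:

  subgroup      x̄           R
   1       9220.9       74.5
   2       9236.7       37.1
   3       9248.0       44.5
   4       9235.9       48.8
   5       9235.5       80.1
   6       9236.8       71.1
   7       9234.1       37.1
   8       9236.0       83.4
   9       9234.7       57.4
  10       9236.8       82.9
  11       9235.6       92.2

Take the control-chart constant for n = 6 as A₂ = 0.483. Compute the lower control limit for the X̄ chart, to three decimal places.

X̄̄ = (9220.9 + 9236.7 + 9248.0 + 9235.9 + 9235.5 + 9236.8 + 9234.1 + 9236.0 + 9234.7 + 9236.8 + 9235.6) / 11 = 101591.0000 / 11 = 9235.5455
R̄ = (74.5 + 37.1 + 44.5 + 48.8 + 80.1 + 71.1 + 37.1 + 83.4 + 57.4 + 82.9 + 92.2) / 11 = 709.1000 / 11 = 64.4636
LCL = X̄̄ − A₂·R̄ = 9235.5455 − 0.483 × 64.4636 = 9204.4095

9204.410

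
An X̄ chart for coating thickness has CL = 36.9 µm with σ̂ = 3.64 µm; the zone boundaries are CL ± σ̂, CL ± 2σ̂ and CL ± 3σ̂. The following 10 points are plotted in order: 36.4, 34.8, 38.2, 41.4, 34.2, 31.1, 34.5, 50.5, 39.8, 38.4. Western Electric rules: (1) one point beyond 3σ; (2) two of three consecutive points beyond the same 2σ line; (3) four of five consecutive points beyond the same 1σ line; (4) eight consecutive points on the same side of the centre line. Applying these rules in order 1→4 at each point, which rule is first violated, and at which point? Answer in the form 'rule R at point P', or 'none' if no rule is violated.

Zone of each point (C = within 1σ̂, B = 1σ̂–2σ̂, A = 2σ̂–3σ̂, * = beyond 3σ̂; sign = side of CL): 1:-C, 2:-C, 3:+C, 4:+B, 5:-C, 6:-B, 7:-C, 8:+*, 9:+C, 10:+C
Rule 1 (one point beyond the 3σ limits) is satisfied at point 8.

rule 1 at point 8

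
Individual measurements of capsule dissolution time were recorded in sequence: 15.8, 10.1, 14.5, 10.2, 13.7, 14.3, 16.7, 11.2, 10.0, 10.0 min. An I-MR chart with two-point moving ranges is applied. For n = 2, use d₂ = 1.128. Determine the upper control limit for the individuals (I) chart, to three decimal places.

X̄ = (15.8 + 10.1 + 14.5 + 10.2 + 13.7 + 14.3 + 16.7 + 11.2 + 10.0 + 10.0) / 10 = 12.6500
Moving ranges: 5.7, 4.4, 4.3, 3.5, 0.6, 2.4, 5.5, 1.2, 0.0; M̄R̄ = 27.6000 / 9 = 3.0667
UCL = X̄ + 3·M̄R̄/d₂ = 12.6500 + 3 × 3.0667 / 1.128 = 20.8060

20.806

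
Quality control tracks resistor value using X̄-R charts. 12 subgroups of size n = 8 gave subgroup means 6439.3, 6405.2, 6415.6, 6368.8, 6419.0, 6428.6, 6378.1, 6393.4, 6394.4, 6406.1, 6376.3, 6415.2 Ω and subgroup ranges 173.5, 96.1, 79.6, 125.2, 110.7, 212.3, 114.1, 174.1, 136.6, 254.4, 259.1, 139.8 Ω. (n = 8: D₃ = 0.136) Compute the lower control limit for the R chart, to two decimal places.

21.26

R̄ = (173.5 + 96.1 + 79.6 + 125.2 + 110.7 + 212.3 + 114.1 + 174.1 + 136.6 + 254.4 + 259.1 + 139.8) / 12 = 1875.5000 / 12 = 156.2917
LCL_R = D₃·R̄ = 0.136 × 156.2917 = 21.2557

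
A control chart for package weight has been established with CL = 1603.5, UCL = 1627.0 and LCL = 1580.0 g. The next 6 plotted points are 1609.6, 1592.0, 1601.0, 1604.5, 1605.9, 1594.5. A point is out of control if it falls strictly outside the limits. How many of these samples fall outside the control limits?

0

All 6 points lie within [1580.0, 1627.0].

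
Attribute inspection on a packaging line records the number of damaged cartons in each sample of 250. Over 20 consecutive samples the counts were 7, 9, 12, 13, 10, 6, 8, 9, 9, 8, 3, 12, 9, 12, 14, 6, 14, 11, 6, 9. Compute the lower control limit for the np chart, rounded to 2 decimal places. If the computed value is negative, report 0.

0.35

p̄ = Σdᵢ / (k·n) = 187 / (20 × 250) = 0.03740
LCL = np̄ − 3·√(np̄(1−p̄)) = 9.3500 − 3 × 3.0001 = 0.3498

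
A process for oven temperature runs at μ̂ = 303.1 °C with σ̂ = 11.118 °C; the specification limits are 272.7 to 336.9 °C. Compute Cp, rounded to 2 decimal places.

Cp = (USL − LSL) / (6σ̂) = (336.9 − 272.7) / (6 × 11.118) = 64.2000 / 66.7080 = 0.9624

0.96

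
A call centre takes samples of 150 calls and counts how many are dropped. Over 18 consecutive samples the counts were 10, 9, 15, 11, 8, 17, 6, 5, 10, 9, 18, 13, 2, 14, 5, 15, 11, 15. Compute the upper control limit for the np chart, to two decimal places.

p̄ = Σdᵢ / (k·n) = 193 / (18 × 150) = 0.07148
UCL = np̄ + 3·√(np̄(1−p̄)) = 10.7222 + 3 × √(10.7222×0.92852) = 10.7222 + 3 × 3.1553 = 20.1881

20.19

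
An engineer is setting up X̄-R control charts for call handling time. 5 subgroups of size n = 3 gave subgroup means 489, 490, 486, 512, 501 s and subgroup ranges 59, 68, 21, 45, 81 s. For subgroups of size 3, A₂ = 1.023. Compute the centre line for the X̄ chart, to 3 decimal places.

495.600

X̄̄ = (489 + 490 + 486 + 512 + 501) / 5 = 2478.0000 / 5 = 495.6000
CL = X̄̄ = 495.6000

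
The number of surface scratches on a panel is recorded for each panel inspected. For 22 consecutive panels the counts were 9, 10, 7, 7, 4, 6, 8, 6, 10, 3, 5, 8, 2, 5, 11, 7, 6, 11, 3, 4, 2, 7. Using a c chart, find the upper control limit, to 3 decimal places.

c̄ = (9 + 10 + 7 + 7 + 4 + 6 + 8 + 6 + 10 + 3 + 5 + 8 + 2 + 5 + 11 + 7 + 6 + 11 + 3 + 4 + 2 + 7) / 22 = 141 / 22 = 6.4091
UCL = c̄ + 3√c̄ = 6.4091 + 3 × √6.4091 = 6.4091 + 3 × 2.5316 = 14.0039

14.004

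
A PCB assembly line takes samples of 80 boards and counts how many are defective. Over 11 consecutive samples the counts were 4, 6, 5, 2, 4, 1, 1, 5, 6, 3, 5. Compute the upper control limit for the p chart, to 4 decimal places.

0.1192

p̄ = Σdᵢ / (k·n) = 42 / (11 × 80) = 0.04773
UCL = p̄ + 3·√(p̄(1−p̄)/n) = 0.04773 + 3 × √(0.04773×0.95227/80) = 0.04773 + 3 × 0.02384 = 0.11923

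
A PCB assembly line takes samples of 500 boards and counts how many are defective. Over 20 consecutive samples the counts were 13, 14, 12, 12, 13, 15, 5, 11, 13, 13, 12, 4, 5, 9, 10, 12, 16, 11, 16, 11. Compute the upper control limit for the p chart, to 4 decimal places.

0.0427

p̄ = Σdᵢ / (k·n) = 227 / (20 × 500) = 0.02270
UCL = p̄ + 3·√(p̄(1−p̄)/n) = 0.02270 + 3 × √(0.02270×0.97730/500) = 0.02270 + 3 × 0.00666 = 0.04268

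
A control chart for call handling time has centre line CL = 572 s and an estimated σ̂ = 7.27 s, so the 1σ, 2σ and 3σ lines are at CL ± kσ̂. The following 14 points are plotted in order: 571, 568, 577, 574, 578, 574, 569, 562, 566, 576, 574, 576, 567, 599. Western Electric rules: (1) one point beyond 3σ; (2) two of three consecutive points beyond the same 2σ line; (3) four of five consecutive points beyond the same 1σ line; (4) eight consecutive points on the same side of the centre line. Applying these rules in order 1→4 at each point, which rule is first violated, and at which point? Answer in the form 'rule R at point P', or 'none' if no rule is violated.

Zone of each point (C = within 1σ̂, B = 1σ̂–2σ̂, A = 2σ̂–3σ̂, * = beyond 3σ̂; sign = side of CL): 1:-C, 2:-C, 3:+C, 4:+C, 5:+C, 6:+C, 7:-C, 8:-B, 9:-C, 10:+C, 11:+C, 12:+C, 13:-C, 14:+*
Rule 1 (one point beyond the 3σ limits) is satisfied at point 14.

rule 1 at point 14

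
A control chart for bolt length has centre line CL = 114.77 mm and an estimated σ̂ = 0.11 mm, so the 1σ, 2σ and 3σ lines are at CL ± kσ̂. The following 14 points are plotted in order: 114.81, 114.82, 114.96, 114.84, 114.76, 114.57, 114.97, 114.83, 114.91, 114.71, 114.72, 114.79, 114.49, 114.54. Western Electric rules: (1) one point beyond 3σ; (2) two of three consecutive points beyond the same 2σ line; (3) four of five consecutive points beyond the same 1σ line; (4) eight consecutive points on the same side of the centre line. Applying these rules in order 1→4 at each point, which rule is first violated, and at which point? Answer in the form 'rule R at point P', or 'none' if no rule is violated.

rule 2 at point 14

Zone of each point (C = within 1σ̂, B = 1σ̂–2σ̂, A = 2σ̂–3σ̂, * = beyond 3σ̂; sign = side of CL): 1:+C, 2:+C, 3:+B, 4:+C, 5:-C, 6:-B, 7:+B, 8:+C, 9:+B, 10:-C, 11:-C, 12:+C, 13:-A, 14:-A
Rule 2 (two of three consecutive points beyond the same 2σ limit) is satisfied at point 14.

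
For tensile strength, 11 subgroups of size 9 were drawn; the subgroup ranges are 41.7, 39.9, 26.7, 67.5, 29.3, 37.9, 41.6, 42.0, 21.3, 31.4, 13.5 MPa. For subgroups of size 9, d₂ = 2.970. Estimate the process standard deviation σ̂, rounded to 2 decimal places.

R̄ = (41.7 + 39.9 + 26.7 + 67.5 + 29.3 + 37.9 + 41.6 + 42.0 + 21.3 + 31.4 + 13.5) / 11 = 35.7091
σ̂ = R̄ / d₂ = 35.7091 / 2.970 = 12.0233

12.02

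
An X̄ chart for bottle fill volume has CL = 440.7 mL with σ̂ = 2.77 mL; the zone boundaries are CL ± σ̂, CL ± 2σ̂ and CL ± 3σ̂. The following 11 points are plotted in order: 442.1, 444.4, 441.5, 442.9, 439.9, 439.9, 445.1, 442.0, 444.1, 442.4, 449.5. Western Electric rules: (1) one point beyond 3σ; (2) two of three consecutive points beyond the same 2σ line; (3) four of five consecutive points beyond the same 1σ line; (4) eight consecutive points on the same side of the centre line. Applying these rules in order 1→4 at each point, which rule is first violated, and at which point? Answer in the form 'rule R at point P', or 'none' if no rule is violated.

rule 1 at point 11

Zone of each point (C = within 1σ̂, B = 1σ̂–2σ̂, A = 2σ̂–3σ̂, * = beyond 3σ̂; sign = side of CL): 1:+C, 2:+B, 3:+C, 4:+C, 5:-C, 6:-C, 7:+B, 8:+C, 9:+B, 10:+C, 11:+*
Rule 1 (one point beyond the 3σ limits) is satisfied at point 11.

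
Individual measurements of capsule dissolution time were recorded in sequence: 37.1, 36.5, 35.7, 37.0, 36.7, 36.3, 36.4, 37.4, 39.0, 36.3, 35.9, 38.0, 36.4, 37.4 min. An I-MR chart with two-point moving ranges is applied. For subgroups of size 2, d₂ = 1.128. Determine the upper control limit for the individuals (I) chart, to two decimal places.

39.71

X̄ = (37.1 + 36.5 + 35.7 + 37.0 + 36.7 + 36.3 + 36.4 + 37.4 + 39.0 + 36.3 + 35.9 + 38.0 + 36.4 + 37.4) / 14 = 36.8643
Moving ranges: 0.6, 0.8, 1.3, 0.3, 0.4, 0.1, 1.0, 1.6, 2.7, 0.4, 2.1, 1.6, 1.0; M̄R̄ = 13.9000 / 13 = 1.0692
UCL = X̄ + 3·M̄R̄/d₂ = 36.8643 + 3 × 1.0692 / 1.128 = 39.7080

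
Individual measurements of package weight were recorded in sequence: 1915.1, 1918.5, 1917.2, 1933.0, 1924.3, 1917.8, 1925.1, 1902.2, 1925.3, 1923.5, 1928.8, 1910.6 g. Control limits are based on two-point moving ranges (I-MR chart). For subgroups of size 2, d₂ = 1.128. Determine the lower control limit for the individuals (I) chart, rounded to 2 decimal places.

1892.48

X̄ = (1915.1 + 1918.5 + 1917.2 + 1933.0 + 1924.3 + 1917.8 + 1925.1 + 1902.2 + 1925.3 + 1923.5 + 1928.8 + 1910.6) / 12 = 1920.1167
Moving ranges: 3.4, 1.3, 15.8, 8.7, 6.5, 7.3, 22.9, 23.1, 1.8, 5.3, 18.2; M̄R̄ = 114.3000 / 11 = 10.3909
LCL = X̄ − 3·M̄R̄/d₂ = 1920.1167 − 3 × 10.3909 / 1.128 = 1892.4813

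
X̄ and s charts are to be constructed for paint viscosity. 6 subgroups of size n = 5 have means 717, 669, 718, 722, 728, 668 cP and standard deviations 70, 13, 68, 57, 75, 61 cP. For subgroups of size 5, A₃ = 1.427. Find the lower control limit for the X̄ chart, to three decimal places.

X̄̄ = (717 + 669 + 718 + 722 + 728 + 668) / 6 = 703.6667
s̄ = (70 + 13 + 68 + 57 + 75 + 61) / 6 = 57.3333
LCL = X̄̄ − A₃·s̄ = 703.6667 − 1.427 × 57.3333 = 621.8520

621.852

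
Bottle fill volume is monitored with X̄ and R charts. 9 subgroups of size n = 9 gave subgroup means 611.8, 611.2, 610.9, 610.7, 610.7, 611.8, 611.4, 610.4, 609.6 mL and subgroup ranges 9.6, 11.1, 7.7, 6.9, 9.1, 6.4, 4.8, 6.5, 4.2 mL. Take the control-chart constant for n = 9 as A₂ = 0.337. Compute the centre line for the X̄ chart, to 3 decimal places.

X̄̄ = (611.8 + 611.2 + 610.9 + 610.7 + 610.7 + 611.8 + 611.4 + 610.4 + 609.6) / 9 = 5498.5000 / 9 = 610.9444
CL = X̄̄ = 610.9444

610.944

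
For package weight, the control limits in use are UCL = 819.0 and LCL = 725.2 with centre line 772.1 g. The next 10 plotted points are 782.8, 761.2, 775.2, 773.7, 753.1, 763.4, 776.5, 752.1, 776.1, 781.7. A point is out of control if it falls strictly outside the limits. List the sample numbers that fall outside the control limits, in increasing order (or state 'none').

All 10 points lie within [725.2, 819.0].

none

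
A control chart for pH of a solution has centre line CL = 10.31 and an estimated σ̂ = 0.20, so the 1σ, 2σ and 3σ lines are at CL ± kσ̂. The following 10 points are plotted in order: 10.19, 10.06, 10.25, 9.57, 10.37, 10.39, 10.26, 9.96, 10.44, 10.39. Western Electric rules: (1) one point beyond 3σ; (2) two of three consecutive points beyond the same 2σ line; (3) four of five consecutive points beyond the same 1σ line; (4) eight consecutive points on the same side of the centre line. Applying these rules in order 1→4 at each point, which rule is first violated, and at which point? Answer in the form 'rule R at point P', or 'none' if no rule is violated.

rule 1 at point 4

Zone of each point (C = within 1σ̂, B = 1σ̂–2σ̂, A = 2σ̂–3σ̂, * = beyond 3σ̂; sign = side of CL): 1:-C, 2:-B, 3:-C, 4:-*, 5:+C, 6:+C, 7:-C, 8:-B, 9:+C, 10:+C
Rule 1 (one point beyond the 3σ limits) is satisfied at point 4.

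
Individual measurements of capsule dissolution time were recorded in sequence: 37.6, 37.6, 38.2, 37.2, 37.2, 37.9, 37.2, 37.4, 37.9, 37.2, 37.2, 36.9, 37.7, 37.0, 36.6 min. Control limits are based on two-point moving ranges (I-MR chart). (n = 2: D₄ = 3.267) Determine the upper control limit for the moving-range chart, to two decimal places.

Moving ranges: 0.0, 0.6, 1.0, 0.0, 0.7, 0.7, 0.2, 0.5, 0.7, 0.0, 0.3, 0.8, 0.7, 0.4; M̄R̄ = 6.6000 / 14 = 0.4714
UCL_MR = D₄·M̄R̄ = 3.267 × 0.4714 = 1.5402

1.54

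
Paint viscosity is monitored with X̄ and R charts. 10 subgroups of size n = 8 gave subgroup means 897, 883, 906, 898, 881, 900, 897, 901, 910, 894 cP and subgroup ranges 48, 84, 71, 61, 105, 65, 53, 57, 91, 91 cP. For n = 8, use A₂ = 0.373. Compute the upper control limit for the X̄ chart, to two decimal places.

923.78

X̄̄ = (897 + 883 + 906 + 898 + 881 + 900 + 897 + 901 + 910 + 894) / 10 = 8967.0000 / 10 = 896.7000
R̄ = (48 + 84 + 71 + 61 + 105 + 65 + 53 + 57 + 91 + 91) / 10 = 726.0000 / 10 = 72.6000
UCL = X̄̄ + A₂·R̄ = 896.7000 + 0.373 × 72.6000 = 923.7798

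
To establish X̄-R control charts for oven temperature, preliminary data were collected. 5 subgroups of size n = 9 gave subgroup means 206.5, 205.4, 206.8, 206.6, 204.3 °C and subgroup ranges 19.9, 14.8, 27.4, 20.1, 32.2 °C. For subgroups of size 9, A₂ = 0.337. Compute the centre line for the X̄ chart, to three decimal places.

X̄̄ = (206.5 + 205.4 + 206.8 + 206.6 + 204.3) / 5 = 1029.6000 / 5 = 205.9200
CL = X̄̄ = 205.9200

205.920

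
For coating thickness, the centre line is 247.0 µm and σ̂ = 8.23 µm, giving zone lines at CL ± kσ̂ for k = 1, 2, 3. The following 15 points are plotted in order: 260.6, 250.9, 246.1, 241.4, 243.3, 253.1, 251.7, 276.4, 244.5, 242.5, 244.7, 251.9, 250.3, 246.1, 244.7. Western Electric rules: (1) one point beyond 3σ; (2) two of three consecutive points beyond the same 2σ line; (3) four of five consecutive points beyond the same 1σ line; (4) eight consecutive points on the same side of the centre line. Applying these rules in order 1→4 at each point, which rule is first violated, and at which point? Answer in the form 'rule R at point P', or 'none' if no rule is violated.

Zone of each point (C = within 1σ̂, B = 1σ̂–2σ̂, A = 2σ̂–3σ̂, * = beyond 3σ̂; sign = side of CL): 1:+B, 2:+C, 3:-C, 4:-C, 5:-C, 6:+C, 7:+C, 8:+*, 9:-C, 10:-C, 11:-C, 12:+C, 13:+C, 14:-C, 15:-C
Rule 1 (one point beyond the 3σ limits) is satisfied at point 8.

rule 1 at point 8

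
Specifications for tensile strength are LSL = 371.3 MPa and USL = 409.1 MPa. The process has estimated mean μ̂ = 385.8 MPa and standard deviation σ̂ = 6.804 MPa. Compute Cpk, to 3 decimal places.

Cpu = (USL − μ̂) / (3σ̂) = (409.1 − 385.8) / (3 × 6.804) = 1.1415; Cpl = (μ̂ − LSL) / (3σ̂) = (385.8 − 371.3) / (3 × 6.804) = 0.7104; Cpk = min(Cpu, Cpl) = 0.7104

0.710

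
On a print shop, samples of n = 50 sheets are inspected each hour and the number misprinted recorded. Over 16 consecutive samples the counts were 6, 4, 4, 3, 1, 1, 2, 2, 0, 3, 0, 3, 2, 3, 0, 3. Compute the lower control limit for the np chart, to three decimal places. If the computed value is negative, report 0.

p̄ = Σdᵢ / (k·n) = 37 / (16 × 50) = 0.04625
LCL = np̄ − 3·√(np̄(1−p̄)) = 2.3125 − 3 × 1.4851 = -2.1428 → 0 (negative, so LCL = 0)

0.000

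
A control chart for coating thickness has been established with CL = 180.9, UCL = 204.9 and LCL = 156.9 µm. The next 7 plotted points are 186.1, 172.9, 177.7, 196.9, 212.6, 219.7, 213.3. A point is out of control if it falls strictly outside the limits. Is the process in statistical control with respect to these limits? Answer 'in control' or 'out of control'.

out of control

Compare each point to [156.9, 204.9]: sample 5 = 212.6 > UCL; sample 6 = 219.7 > UCL; sample 7 = 213.3 > UCL.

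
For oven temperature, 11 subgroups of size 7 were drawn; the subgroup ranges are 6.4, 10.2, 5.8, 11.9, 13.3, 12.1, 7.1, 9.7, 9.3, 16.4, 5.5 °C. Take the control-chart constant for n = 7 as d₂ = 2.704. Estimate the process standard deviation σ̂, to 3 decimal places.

R̄ = (6.4 + 10.2 + 5.8 + 11.9 + 13.3 + 12.1 + 7.1 + 9.7 + 9.3 + 16.4 + 5.5) / 11 = 9.7909
σ̂ = R̄ / d₂ = 9.7909 / 2.704 = 3.6209

3.621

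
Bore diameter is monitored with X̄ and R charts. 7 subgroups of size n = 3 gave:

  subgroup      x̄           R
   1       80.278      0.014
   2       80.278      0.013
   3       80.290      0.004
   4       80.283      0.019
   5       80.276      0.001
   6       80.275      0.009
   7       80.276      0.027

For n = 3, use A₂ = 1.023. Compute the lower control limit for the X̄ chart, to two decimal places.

X̄̄ = (80.278 + 80.278 + 80.290 + 80.283 + 80.276 + 80.275 + 80.276) / 7 = 561.9560 / 7 = 80.2794
R̄ = (0.014 + 0.013 + 0.004 + 0.019 + 0.001 + 0.009 + 0.027) / 7 = 0.0870 / 7 = 0.0124
LCL = X̄̄ − A₂·R̄ = 80.2794 − 1.023 × 0.0124 = 80.2667

80.27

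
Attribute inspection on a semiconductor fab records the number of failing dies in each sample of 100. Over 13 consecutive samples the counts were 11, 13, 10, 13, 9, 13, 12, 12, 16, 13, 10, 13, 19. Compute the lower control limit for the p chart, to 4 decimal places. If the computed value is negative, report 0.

p̄ = Σdᵢ / (k·n) = 164 / (13 × 100) = 0.12615
LCL = p̄ − 3·√(p̄(1−p̄)/n) = 0.12615 − 3 × 0.03320 = 0.02655

0.0265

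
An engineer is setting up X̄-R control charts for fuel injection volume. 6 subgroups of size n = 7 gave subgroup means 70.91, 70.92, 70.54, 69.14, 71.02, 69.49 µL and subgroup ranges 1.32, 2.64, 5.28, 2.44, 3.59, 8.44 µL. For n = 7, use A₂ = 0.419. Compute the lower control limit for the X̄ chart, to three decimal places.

68.681

X̄̄ = (70.91 + 70.92 + 70.54 + 69.14 + 71.02 + 69.49) / 6 = 422.0200 / 6 = 70.3367
R̄ = (1.32 + 2.64 + 5.28 + 2.44 + 3.59 + 8.44) / 6 = 23.7100 / 6 = 3.9517
LCL = X̄̄ − A₂·R̄ = 70.3367 − 0.419 × 3.9517 = 68.6809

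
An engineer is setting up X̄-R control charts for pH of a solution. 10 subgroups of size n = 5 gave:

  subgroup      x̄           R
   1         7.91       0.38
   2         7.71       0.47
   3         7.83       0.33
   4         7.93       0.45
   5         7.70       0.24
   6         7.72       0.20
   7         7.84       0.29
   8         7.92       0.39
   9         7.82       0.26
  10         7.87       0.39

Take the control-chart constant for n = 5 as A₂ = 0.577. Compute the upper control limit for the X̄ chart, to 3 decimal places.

8.021

X̄̄ = (7.91 + 7.71 + 7.83 + 7.93 + 7.70 + 7.72 + 7.84 + 7.92 + 7.82 + 7.87) / 10 = 78.2500 / 10 = 7.8250
R̄ = (0.38 + 0.47 + 0.33 + 0.45 + 0.24 + 0.20 + 0.29 + 0.39 + 0.26 + 0.39) / 10 = 3.4000 / 10 = 0.3400
UCL = X̄̄ + A₂·R̄ = 7.8250 + 0.577 × 0.3400 = 8.0212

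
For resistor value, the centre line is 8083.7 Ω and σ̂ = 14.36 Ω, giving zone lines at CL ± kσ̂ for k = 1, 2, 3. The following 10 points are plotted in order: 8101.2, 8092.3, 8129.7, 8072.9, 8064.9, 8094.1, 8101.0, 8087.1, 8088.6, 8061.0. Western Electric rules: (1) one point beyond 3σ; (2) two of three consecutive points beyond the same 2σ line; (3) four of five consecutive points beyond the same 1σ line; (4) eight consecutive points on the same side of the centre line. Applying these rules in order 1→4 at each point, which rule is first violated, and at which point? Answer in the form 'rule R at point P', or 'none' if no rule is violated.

Zone of each point (C = within 1σ̂, B = 1σ̂–2σ̂, A = 2σ̂–3σ̂, * = beyond 3σ̂; sign = side of CL): 1:+B, 2:+C, 3:+*, 4:-C, 5:-B, 6:+C, 7:+B, 8:+C, 9:+C, 10:-B
Rule 1 (one point beyond the 3σ limits) is satisfied at point 3.

rule 1 at point 3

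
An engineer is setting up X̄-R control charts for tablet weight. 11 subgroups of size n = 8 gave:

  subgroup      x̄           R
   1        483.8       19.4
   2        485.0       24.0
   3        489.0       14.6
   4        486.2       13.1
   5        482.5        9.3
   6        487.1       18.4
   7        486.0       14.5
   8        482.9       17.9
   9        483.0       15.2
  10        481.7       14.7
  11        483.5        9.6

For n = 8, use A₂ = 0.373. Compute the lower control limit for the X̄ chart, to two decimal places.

478.82

X̄̄ = (483.8 + 485.0 + 489.0 + 486.2 + 482.5 + 487.1 + 486.0 + 482.9 + 483.0 + 481.7 + 483.5) / 11 = 5330.7000 / 11 = 484.6091
R̄ = (19.4 + 24.0 + 14.6 + 13.1 + 9.3 + 18.4 + 14.5 + 17.9 + 15.2 + 14.7 + 9.6) / 11 = 170.7000 / 11 = 15.5182
LCL = X̄̄ − A₂·R̄ = 484.6091 − 0.373 × 15.5182 = 478.8208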